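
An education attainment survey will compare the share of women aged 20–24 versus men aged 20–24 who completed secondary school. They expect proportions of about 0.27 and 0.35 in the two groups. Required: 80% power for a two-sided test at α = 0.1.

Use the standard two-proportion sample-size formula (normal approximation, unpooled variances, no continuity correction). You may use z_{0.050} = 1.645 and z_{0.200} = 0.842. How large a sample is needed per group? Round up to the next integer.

n = 411 per group

n = (z_{α/2} + z_β)² · [p₁(1−p₁) + p₂(1−p₂)] / (p₁ − p₂)²
  = (1.645 + 0.842)² · (0.27·0.73 + 0.35·0.65) / (-0.08)²
  = (2.487)² · (0.1971 + 0.2275) / 0.0064
  = 6.1852 · 0.4246 / 0.0064
  = 410.35
Round up → n = 411 per group.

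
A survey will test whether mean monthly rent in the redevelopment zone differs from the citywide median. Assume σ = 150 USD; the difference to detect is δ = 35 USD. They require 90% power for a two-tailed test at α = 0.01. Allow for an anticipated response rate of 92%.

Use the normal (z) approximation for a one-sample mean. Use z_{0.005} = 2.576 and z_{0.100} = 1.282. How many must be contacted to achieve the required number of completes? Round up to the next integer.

n = 298

n = (z_{α/2} + z_β)² · σ² / δ²
  = (2.576 + 1.282)² · 150² / 35²
  = 14.8842 · 22500 / 1225
  = 273.38
Adjust for 92% response: 273.38 / 0.92 = 297.16.
Round up → n = 298.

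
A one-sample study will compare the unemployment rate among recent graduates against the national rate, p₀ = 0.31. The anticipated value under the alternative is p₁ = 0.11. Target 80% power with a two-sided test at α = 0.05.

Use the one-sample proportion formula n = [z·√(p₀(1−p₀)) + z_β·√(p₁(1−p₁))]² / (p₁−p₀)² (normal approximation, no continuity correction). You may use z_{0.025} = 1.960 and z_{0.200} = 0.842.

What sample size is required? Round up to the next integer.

n = [z_{α/2}·√(p₀q₀) + z_β·√(p₁q₁)]² / (p₁ − p₀)²
  = [1.960·√(0.31·0.69) + 0.842·√(0.11·0.89)]² / (-0.20)²
  = [1.960·0.4625 + 0.842·0.3129]² / 0.0400
  = [1.1699]² / 0.0400
  = 34.22
Round up → n = 35.

n = 35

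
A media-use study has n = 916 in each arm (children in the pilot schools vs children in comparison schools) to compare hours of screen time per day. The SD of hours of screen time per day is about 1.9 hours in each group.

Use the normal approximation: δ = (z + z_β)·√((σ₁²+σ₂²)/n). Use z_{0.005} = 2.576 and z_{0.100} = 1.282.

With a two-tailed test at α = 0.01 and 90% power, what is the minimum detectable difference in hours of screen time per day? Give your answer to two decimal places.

Minimum detectable difference ≈ 0.34 hours

δ = (z_{α/2} + z_β) · √((σ₁²+σ₂²)/n)
  = (2.576 + 1.282) · √(7.22/916)
  = 3.858 · √0.00788
  = 3.858 · 0.0888
  = 0.3425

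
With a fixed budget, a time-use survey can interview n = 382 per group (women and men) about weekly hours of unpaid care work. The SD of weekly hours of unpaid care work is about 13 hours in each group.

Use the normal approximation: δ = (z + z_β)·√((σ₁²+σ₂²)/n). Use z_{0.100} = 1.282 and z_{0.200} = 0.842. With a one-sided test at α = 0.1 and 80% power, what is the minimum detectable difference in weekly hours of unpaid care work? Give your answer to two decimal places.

δ = (z_α + z_β) · √((σ₁²+σ₂²)/n)
  = (1.282 + 0.842) · √(338/382)
  = 2.124 · √0.88482
  = 2.124 · 0.9406
  = 1.9979

Minimum detectable difference ≈ 2.00 hours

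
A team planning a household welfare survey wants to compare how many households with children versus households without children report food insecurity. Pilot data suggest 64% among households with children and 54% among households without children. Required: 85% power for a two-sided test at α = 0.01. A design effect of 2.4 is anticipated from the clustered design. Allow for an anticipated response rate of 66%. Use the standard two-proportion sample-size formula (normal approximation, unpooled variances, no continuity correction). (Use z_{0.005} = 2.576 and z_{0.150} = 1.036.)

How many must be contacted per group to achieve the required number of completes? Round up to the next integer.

n = (z_{α/2} + z_β)² · [p₁(1−p₁) + p₂(1−p₂)] / (p₁ − p₂)²
  = (2.576 + 1.036)² · (0.64·0.36 + 0.54·0.46) / (0.10)²
  = (3.612)² · (0.2304 + 0.2484) / 0.0100
  = 13.0465 · 0.4788 / 0.0100
  = 624.67
Design effect: 2.4 × 624.67 = 1499.20.
Adjust for 66% response: 1499.20 / 0.66 = 2271.52.
Round up → n = 2272 per group.

n = 2272 per group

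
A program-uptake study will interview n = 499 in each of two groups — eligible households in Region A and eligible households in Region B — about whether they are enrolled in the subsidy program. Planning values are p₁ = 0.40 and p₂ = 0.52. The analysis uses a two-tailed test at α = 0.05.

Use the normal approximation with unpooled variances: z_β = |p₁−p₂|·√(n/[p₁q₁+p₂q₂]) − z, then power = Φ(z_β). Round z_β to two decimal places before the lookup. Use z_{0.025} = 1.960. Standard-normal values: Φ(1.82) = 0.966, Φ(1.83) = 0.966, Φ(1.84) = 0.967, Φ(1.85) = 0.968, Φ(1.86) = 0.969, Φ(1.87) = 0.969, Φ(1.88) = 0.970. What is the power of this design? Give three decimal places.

z_β = |p₁−p₂|·√(n/[p₁q₁+p₂q₂]) − z_{α/2}
    = 0.12 · √(499/0.4896) − 1.960
    = 0.12 · 31.9249 − 1.960
    = 3.8310 − 1.960 = 1.8710 → 1.87
Power = Φ(1.87) = 0.969.

Power ≈ 0.969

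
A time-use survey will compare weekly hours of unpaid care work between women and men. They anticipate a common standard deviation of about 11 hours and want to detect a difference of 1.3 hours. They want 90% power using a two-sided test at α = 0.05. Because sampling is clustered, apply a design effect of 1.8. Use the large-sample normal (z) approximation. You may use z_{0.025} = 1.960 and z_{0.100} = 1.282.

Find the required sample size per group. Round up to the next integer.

n = 2710 per group

n = (z_{α/2} + z_β)² · (σ₁² + σ₂²) / δ²
  = (1.960 + 1.282)² · (2·11² = 242) / 1.3²
  = 10.5106 · 242 / 1.69
  = 1505.06
Design effect: 1.8 × 1505.06 = 2709.11.
Round up → n = 2710 per group.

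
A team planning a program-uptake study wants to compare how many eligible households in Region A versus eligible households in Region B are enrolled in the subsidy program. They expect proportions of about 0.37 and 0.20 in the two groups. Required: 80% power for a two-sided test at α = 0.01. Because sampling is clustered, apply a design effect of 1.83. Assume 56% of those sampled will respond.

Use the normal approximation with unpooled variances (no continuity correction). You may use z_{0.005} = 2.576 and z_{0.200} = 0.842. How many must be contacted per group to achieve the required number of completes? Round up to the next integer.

n = 520 per group

n = (z_{α/2} + z_β)² · [p₁(1−p₁) + p₂(1−p₂)] / (p₁ − p₂)²
  = (2.576 + 0.842)² · (0.37·0.63 + 0.20·0.80) / (0.17)²
  = (3.418)² · (0.2331 + 0.1600) / 0.0289
  = 11.6827 · 0.3931 / 0.0289
  = 158.91
Design effect: 1.83 × 158.91 = 290.80.
Adjust for 56% response: 290.80 / 0.56 = 519.29.
Round up → n = 520 per group.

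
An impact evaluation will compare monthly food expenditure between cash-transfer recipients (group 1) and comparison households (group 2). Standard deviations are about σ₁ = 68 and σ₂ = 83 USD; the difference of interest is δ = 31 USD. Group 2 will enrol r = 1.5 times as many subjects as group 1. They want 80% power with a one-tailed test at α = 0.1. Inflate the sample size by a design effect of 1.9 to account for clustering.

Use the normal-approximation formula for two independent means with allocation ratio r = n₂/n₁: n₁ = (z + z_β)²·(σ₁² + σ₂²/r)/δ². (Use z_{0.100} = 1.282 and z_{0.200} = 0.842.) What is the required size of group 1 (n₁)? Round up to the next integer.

n₁ = 83

n₁ = (z_α + z_β)² · (σ₁² + σ₂²/r) / δ²
   = (1.282 + 0.842)² · (68² + 83²/1.5) / 31²
   = 4.5114 · (4624 + 4592.7) / 961
   = 4.5114 · 9216.7 / 961
   = 43.27
Design effect: 1.9 × 43.27 = 82.21.
Round up → n₁ = 83; n₂ = r·n₁ = 1.5 × 83 = 125.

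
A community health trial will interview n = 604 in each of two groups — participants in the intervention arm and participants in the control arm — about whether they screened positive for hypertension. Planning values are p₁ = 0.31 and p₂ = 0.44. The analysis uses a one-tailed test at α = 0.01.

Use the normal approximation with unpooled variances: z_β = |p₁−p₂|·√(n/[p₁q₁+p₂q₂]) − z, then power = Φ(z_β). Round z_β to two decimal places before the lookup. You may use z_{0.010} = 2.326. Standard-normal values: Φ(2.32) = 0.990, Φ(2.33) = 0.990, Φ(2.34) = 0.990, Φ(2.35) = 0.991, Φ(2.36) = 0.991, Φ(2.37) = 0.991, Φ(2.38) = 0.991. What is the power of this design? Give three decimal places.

Power ≈ 0.991

z_β = |p₁−p₂|·√(n/[p₁q₁+p₂q₂]) − z_α
    = 0.13 · √(604/0.4603) − 2.326
    = 0.13 · 36.2241 − 2.326
    = 4.7091 − 2.326 = 2.3831 → 2.38
Power = Φ(2.38) = 0.991.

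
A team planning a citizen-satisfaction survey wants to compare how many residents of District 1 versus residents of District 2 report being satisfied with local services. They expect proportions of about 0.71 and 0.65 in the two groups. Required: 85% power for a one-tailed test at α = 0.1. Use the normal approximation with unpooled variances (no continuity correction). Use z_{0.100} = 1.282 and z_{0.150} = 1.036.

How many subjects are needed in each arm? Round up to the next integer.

n = (z_α + z_β)² · [p₁(1−p₁) + p₂(1−p₂)] / (p₁ − p₂)²
  = (1.282 + 1.036)² · (0.71·0.29 + 0.65·0.35) / (0.06)²
  = (2.318)² · (0.2059 + 0.2275) / 0.0036
  = 5.3731 · 0.4334 / 0.0036
  = 646.86
Round up → n = 647 per group.

n = 647 per group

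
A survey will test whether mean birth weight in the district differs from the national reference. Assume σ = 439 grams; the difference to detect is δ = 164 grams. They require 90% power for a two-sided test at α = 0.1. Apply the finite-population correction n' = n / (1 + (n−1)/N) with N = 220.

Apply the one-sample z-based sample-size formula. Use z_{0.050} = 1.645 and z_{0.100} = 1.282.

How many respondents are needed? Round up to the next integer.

n = 49

n = (z_{α/2} + z_β)² · σ² / δ²
  = (1.645 + 1.282)² · 439² / 164²
  = 8.5673 · 192721 / 26896
  = 61.39
Finite-population correction (N = 220): 61.39 / (1 + (61.39 − 1)/220) = 48.17.
Round up → n = 49.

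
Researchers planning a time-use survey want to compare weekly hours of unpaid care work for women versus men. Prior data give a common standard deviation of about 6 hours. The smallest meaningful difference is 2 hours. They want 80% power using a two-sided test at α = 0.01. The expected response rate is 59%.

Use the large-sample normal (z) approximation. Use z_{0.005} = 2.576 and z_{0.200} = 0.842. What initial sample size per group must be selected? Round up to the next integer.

n = (z_{α/2} + z_β)² · (σ₁² + σ₂²) / δ²
  = (2.576 + 0.842)² · (2·6² = 72) / 2²
  = 11.6827 · 72 / 4
  = 210.29
Adjust for 59% response: 210.29 / 0.59 = 356.42.
Round up → n = 357 per group.

n = 357 per group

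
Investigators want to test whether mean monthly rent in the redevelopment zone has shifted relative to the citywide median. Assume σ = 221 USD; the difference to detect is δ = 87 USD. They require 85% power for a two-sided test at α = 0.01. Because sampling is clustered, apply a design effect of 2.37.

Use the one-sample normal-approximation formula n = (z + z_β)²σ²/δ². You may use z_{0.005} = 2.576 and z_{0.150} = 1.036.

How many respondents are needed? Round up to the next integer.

n = (z_{α/2} + z_β)² · σ² / δ²
  = (2.576 + 1.036)² · 221² / 87²
  = 13.0465 · 48841 / 7569
  = 84.19
Design effect: 2.37 × 84.19 = 199.52.
Round up → n = 200.

n = 200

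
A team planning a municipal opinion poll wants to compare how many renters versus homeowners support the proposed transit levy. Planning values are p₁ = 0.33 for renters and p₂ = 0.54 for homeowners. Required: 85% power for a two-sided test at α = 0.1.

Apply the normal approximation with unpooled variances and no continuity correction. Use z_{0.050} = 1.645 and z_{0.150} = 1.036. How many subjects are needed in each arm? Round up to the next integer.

n = (z_{α/2} + z_β)² · [p₁(1−p₁) + p₂(1−p₂)] / (p₁ − p₂)²
  = (1.645 + 1.036)² · (0.33·0.67 + 0.54·0.46) / (-0.21)²
  = (2.681)² · (0.2211 + 0.2484) / 0.0441
  = 7.1878 · 0.4695 / 0.0441
  = 76.52
Round up → n = 77 per group.

n = 77 per group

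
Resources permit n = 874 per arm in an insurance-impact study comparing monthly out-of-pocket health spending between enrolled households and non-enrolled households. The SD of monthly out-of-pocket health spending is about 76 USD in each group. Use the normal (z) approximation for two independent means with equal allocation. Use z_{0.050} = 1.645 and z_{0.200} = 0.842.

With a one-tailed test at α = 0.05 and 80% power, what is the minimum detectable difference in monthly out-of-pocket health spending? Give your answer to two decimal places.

δ = (z_α + z_β) · √((σ₁²+σ₂²)/n)
  = (1.645 + 0.842) · √(11552/874)
  = 2.487 · √13.2174
  = 2.487 · 3.6356
  = 9.0417

Minimum detectable difference ≈ 9.04 USD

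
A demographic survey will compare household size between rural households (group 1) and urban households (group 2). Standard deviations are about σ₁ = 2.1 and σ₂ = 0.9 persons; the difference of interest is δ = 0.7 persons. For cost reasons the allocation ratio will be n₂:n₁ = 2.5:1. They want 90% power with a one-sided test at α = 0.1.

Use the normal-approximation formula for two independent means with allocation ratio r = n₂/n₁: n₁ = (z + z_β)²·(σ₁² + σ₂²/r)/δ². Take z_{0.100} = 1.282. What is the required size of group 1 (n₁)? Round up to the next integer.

n₁ = (z_α + z_β)² · (σ₁² + σ₂²/r) / δ²
   = (1.282 + 1.282)² · (2.1² + 0.9²/2.5) / 0.7²
   = 6.5741 · (4.41 + 0.324) / 0.49
   = 6.5741 · 4.734 / 0.49
   = 63.51
Round up → n₁ = 64; n₂ = r·n₁ = 2.5 × 64 = 160.

n₁ = 64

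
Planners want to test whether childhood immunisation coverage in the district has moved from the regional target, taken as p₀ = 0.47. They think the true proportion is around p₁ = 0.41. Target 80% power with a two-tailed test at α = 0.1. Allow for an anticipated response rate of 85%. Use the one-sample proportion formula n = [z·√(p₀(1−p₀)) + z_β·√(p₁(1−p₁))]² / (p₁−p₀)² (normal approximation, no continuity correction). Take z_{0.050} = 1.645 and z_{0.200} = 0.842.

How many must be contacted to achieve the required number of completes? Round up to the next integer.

n = 499

n = [z_{α/2}·√(p₀q₀) + z_β·√(p₁q₁)]² / (p₁ − p₀)²
  = [1.645·√(0.47·0.53) + 0.842·√(0.41·0.59)]² / (-0.06)²
  = [1.645·0.4991 + 0.842·0.4918]² / 0.0036
  = [1.2351]² / 0.0036
  = 423.77
Adjust for 85% response: 423.77 / 0.85 = 498.55.
Round up → n = 499.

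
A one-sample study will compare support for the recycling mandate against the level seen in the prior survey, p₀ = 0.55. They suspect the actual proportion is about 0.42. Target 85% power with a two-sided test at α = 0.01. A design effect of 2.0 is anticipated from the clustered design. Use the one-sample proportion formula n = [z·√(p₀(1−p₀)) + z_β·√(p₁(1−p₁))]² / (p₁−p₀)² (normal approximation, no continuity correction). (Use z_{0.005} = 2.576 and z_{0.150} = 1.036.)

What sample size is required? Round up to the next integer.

n = 381

n = [z_{α/2}·√(p₀q₀) + z_β·√(p₁q₁)]² / (p₁ − p₀)²
  = [2.576·√(0.55·0.45) + 1.036·√(0.42·0.58)]² / (-0.13)²
  = [2.576·0.4975 + 1.036·0.4936]² / 0.0169
  = [1.7929]² / 0.0169
  = 190.20
Design effect: 2.0 × 190.20 = 380.40.
Round up → n = 381.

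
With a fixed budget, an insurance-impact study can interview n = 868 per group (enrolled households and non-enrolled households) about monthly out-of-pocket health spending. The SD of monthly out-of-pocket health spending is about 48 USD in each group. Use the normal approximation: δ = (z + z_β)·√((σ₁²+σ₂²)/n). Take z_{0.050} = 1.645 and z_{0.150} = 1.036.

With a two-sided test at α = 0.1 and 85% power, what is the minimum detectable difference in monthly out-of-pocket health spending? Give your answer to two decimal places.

Minimum detectable difference ≈ 6.18 USD

δ = (z_{α/2} + z_β) · √((σ₁²+σ₂²)/n)
  = (1.645 + 1.036) · √(4608/868)
  = 2.681 · √5.3088
  = 2.681 · 2.3041
  = 6.1772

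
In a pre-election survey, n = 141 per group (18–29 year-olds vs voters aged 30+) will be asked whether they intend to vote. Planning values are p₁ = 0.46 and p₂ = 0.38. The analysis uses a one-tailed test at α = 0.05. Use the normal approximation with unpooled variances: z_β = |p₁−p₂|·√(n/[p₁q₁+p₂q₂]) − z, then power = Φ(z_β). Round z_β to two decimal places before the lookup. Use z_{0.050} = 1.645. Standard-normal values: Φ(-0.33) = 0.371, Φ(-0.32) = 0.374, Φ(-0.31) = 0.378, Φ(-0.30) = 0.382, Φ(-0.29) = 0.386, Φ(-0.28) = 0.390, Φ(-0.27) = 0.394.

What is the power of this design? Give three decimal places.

Power ≈ 0.390

z_β = |p₁−p₂|·√(n/[p₁q₁+p₂q₂]) − z_α
    = 0.08 · √(141/0.4840) − 1.645
    = 0.08 · 17.0682 − 1.645
    = 1.3655 − 1.645 = -0.2795 → -0.28
Power = Φ(-0.28) = 0.390.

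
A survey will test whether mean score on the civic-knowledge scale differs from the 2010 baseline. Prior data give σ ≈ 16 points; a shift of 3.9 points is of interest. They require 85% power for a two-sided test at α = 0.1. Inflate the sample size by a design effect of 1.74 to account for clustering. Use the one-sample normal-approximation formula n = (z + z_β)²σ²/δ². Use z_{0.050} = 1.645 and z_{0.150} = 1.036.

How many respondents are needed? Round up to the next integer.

n = (z_{α/2} + z_β)² · σ² / δ²
  = (1.645 + 1.036)² · 16² / 3.9²
  = 7.1878 · 256 / 15.21
  = 120.98
Design effect: 1.74 × 120.98 = 210.50.
Round up → n = 211.

n = 211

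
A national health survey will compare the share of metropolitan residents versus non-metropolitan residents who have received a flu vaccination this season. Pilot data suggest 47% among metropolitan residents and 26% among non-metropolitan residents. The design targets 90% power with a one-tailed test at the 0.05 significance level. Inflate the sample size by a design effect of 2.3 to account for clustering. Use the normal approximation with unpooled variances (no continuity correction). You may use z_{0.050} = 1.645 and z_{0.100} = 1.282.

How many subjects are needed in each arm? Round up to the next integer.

n = 198 per group

n = (z_α + z_β)² · [p₁(1−p₁) + p₂(1−p₂)] / (p₁ − p₂)²
  = (1.645 + 1.282)² · (0.47·0.53 + 0.26·0.74) / (0.21)²
  = (2.927)² · (0.2491 + 0.1924) / 0.0441
  = 8.5673 · 0.4415 / 0.0441
  = 85.77
Design effect: 2.3 × 85.77 = 197.27.
Round up → n = 198 per group.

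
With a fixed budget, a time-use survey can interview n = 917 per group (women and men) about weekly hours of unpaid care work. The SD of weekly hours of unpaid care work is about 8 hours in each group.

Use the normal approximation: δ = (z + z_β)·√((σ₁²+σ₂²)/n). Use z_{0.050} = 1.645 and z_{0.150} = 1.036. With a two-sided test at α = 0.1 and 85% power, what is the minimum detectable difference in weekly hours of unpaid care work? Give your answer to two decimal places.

δ = (z_{α/2} + z_β) · √((σ₁²+σ₂²)/n)
  = (1.645 + 1.036) · √(128/917)
  = 2.681 · √0.13959
  = 2.681 · 0.3736
  = 1.0017

Minimum detectable difference ≈ 1.00 hours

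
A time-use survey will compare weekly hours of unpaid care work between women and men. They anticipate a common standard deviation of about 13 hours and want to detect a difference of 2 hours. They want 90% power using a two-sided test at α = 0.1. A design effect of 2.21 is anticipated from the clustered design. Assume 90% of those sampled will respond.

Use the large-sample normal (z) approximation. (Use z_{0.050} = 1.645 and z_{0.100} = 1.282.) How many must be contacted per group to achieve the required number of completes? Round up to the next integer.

n = 1778 per group

n = (z_{α/2} + z_β)² · (σ₁² + σ₂²) / δ²
  = (1.645 + 1.282)² · (2·13² = 338) / 2²
  = 8.5673 · 338 / 4
  = 723.94
Design effect: 2.21 × 723.94 = 1599.91.
Adjust for 90% response: 1599.91 / 0.90 = 1777.67.
Round up → n = 1778 per group.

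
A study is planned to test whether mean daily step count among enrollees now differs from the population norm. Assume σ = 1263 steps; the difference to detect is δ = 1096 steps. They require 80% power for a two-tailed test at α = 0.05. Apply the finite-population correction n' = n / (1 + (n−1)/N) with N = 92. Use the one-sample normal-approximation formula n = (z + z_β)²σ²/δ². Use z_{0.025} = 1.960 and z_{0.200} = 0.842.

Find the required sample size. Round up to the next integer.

n = (z_{α/2} + z_β)² · σ² / δ²
  = (1.960 + 0.842)² · 1263² / 1096²
  = 7.8512 · 1595169 / 1201216
  = 10.43
Finite-population correction (N = 92): 10.43 / (1 + (10.43 − 1)/92) = 9.46.
Round up → n = 10.

n = 10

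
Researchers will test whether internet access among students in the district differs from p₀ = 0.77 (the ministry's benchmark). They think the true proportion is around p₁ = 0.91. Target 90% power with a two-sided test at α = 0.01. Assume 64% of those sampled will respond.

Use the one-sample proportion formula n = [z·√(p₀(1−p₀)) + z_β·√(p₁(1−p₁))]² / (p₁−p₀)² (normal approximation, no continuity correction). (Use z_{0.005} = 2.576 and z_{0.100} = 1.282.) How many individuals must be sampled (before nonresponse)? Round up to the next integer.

n = [z_{α/2}·√(p₀q₀) + z_β·√(p₁q₁)]² / (p₁ − p₀)²
  = [2.576·√(0.77·0.23) + 1.282·√(0.91·0.09)]² / (0.14)²
  = [2.576·0.4208 + 1.282·0.2862]² / 0.0196
  = [1.4509]² / 0.0196
  = 107.41
Adjust for 64% response: 107.41 / 0.64 = 167.83.
Round up → n = 168.

n = 168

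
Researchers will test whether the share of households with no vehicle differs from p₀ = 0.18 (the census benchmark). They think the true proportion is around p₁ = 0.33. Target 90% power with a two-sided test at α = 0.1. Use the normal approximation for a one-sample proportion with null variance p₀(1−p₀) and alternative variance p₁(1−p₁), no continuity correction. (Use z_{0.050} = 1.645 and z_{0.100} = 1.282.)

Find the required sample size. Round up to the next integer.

n = [z_{α/2}·√(p₀q₀) + z_β·√(p₁q₁)]² / (p₁ − p₀)²
  = [1.645·√(0.18·0.82) + 1.282·√(0.33·0.67)]² / (0.15)²
  = [1.645·0.3842 + 1.282·0.4702]² / 0.0225
  = [1.2348]² / 0.0225
  = 67.77
Round up → n = 68.

n = 68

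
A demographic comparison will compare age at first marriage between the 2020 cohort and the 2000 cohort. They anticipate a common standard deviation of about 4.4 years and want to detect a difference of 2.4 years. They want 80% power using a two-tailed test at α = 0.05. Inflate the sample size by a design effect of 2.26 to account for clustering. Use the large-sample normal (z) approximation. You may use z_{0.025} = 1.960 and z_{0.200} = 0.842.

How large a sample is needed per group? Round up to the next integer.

n = 120 per group

n = (z_{α/2} + z_β)² · (σ₁² + σ₂²) / δ²
  = (1.960 + 0.842)² · (2·4.4² = 38.72) / 2.4²
  = 7.8512 · 38.72 / 5.76
  = 52.78
Design effect: 2.26 × 52.78 = 119.28.
Round up → n = 120 per group.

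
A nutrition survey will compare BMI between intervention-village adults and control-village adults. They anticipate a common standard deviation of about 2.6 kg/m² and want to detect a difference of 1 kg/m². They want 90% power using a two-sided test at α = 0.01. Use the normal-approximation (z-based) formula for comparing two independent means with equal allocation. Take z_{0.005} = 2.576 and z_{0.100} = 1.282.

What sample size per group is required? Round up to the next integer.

n = 202 per group

n = (z_{α/2} + z_β)² · (σ₁² + σ₂²) / δ²
  = (2.576 + 1.282)² · (2·2.6² = 13.52) / 1²
  = 14.8842 · 13.52 / 1
  = 201.23
Round up → n = 202 per group.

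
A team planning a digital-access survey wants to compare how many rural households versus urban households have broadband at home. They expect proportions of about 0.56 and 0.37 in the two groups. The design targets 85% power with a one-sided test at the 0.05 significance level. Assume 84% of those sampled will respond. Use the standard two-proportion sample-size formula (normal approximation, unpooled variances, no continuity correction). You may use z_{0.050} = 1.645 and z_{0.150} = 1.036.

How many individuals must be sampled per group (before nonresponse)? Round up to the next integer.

n = 114 per group

n = (z_α + z_β)² · [p₁(1−p₁) + p₂(1−p₂)] / (p₁ − p₂)²
  = (1.645 + 1.036)² · (0.56·0.44 + 0.37·0.63) / (0.19)²
  = (2.681)² · (0.2464 + 0.2331) / 0.0361
  = 7.1878 · 0.4795 / 0.0361
  = 95.47
Adjust for 84% response: 95.47 / 0.84 = 113.66.
Round up → n = 114 per group.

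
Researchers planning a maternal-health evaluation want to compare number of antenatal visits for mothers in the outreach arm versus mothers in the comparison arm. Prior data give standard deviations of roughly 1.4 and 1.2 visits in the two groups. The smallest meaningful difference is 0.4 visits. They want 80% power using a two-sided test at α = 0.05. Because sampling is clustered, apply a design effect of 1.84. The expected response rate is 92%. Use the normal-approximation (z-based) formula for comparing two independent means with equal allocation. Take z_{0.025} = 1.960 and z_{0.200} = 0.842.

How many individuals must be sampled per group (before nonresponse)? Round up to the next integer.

n = (z_{α/2} + z_β)² · (σ₁² + σ₂²) / δ²
  = (1.960 + 0.842)² · (1.4² + 1.2² = 3.4) / 0.4²
  = 7.8512 · 3.4 / 0.16
  = 166.84
Design effect: 1.84 × 166.84 = 306.98.
Adjust for 92% response: 306.98 / 0.92 = 333.68.
Round up → n = 334 per group.

n = 334 per group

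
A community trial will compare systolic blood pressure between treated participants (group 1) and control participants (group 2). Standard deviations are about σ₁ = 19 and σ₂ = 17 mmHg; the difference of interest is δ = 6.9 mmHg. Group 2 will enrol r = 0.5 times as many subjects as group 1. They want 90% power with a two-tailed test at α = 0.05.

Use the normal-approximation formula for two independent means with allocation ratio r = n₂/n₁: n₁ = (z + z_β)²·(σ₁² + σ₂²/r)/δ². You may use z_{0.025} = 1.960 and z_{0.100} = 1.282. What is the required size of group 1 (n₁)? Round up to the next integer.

n₁ = 208

n₁ = (z_{α/2} + z_β)² · (σ₁² + σ₂²/r) / δ²
   = (1.960 + 1.282)² · (19² + 17²/0.5) / 6.9²
   = 10.5106 · (361 + 578) / 47.61
   = 10.5106 · 939 / 47.61
   = 207.30
Round up → n₁ = 208; n₂ = r·n₁ = 0.5 × 208 = 104.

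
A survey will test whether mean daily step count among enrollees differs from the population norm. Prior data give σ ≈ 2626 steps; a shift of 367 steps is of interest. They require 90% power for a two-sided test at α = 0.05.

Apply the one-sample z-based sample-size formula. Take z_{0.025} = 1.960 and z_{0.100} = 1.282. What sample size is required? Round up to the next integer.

n = 539

n = (z_{α/2} + z_β)² · σ² / δ²
  = (1.960 + 1.282)² · 2626² / 367²
  = 10.5106 · 6895876 / 134689
  = 538.13
Round up → n = 539.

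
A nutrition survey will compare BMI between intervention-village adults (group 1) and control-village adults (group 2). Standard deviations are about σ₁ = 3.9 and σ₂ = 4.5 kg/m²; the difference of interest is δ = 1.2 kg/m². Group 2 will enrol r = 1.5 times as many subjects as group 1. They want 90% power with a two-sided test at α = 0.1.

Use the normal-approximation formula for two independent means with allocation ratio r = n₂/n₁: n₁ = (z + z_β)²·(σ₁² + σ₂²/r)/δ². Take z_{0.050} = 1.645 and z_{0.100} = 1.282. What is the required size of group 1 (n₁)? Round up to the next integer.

n₁ = 171

n₁ = (z_{α/2} + z_β)² · (σ₁² + σ₂²/r) / δ²
   = (1.645 + 1.282)² · (3.9² + 4.5²/1.5) / 1.2²
   = 8.5673 · (15.21 + 13.5) / 1.44
   = 8.5673 · 28.71 / 1.44
   = 170.81
Round up → n₁ = 171; n₂ = r·n₁ = 1.5 × 171 = 257.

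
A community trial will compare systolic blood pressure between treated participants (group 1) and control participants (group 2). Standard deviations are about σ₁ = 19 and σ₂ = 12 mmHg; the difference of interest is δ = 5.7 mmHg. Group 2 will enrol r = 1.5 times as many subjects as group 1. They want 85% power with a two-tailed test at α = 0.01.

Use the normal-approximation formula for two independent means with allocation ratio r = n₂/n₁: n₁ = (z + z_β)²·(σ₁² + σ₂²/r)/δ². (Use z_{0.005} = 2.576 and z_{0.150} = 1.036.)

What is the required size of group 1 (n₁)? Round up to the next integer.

n₁ = 184

n₁ = (z_{α/2} + z_β)² · (σ₁² + σ₂²/r) / δ²
   = (2.576 + 1.036)² · (19² + 12²/1.5) / 5.7²
   = 13.0465 · (361 + 96) / 32.49
   = 13.0465 · 457 / 32.49
   = 183.51
Round up → n₁ = 184; n₂ = r·n₁ = 1.5 × 184 = 276.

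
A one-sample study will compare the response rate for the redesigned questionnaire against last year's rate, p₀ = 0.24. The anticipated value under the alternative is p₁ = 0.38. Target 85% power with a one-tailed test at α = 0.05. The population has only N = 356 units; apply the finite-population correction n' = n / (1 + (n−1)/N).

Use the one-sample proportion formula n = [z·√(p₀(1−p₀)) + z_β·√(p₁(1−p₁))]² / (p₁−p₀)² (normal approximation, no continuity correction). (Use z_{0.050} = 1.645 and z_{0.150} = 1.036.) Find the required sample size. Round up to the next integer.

n = [z_α·√(p₀q₀) + z_β·√(p₁q₁)]² / (p₁ − p₀)²
  = [1.645·√(0.24·0.76) + 1.036·√(0.38·0.62)]² / (0.14)²
  = [1.645·0.4271 + 1.036·0.4854]² / 0.0196
  = [1.2054]² / 0.0196
  = 74.13
Finite-population correction (N = 356): 74.13 / (1 + (74.13 − 1)/356) = 61.50.
Round up → n = 62.

n = 62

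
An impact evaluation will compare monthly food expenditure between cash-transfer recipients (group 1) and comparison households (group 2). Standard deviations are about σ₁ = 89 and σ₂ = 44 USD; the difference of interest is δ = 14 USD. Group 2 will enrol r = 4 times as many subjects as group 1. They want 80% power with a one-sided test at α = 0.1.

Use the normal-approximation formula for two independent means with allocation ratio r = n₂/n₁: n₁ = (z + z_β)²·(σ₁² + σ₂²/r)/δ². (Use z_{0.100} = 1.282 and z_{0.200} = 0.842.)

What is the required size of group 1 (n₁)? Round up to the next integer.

n₁ = 194

n₁ = (z_α + z_β)² · (σ₁² + σ₂²/r) / δ²
   = (1.282 + 0.842)² · (89² + 44²/4) / 14²
   = 4.5114 · (7921 + 484) / 196
   = 4.5114 · 8405 / 196
   = 193.46
Round up → n₁ = 194; n₂ = r·n₁ = 4 × 194 = 776.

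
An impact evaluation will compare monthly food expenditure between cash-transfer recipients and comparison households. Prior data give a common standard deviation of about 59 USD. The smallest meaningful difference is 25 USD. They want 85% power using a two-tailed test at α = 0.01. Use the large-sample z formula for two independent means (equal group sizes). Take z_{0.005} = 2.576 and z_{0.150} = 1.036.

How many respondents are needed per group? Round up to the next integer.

n = 146 per group

n = (z_{α/2} + z_β)² · (σ₁² + σ₂²) / δ²
  = (2.576 + 1.036)² · (2·59² = 6962) / 25²
  = 13.0465 · 6962 / 625
  = 145.33
Round up → n = 146 per group.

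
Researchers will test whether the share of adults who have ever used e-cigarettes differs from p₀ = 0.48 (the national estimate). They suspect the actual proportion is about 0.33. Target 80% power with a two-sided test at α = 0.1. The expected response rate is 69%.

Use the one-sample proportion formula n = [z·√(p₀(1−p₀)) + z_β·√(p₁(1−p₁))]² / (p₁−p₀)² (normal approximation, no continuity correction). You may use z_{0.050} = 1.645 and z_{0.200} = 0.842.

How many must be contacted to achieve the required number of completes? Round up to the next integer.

n = 96

n = [z_{α/2}·√(p₀q₀) + z_β·√(p₁q₁)]² / (p₁ − p₀)²
  = [1.645·√(0.48·0.52) + 0.842·√(0.33·0.67)]² / (-0.15)²
  = [1.645·0.4996 + 0.842·0.4702]² / 0.0225
  = [1.2178]² / 0.0225
  = 65.91
Adjust for 69% response: 65.91 / 0.69 = 95.52.
Round up → n = 96.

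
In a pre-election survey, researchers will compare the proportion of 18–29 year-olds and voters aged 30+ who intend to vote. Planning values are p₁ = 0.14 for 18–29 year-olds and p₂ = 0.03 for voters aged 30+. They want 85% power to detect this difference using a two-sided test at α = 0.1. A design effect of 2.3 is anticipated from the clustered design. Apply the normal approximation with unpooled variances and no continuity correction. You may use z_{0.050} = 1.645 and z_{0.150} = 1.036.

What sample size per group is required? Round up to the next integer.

n = (z_{α/2} + z_β)² · [p₁(1−p₁) + p₂(1−p₂)] / (p₁ − p₂)²
  = (1.645 + 1.036)² · (0.14·0.86 + 0.03·0.97) / (0.11)²
  = (2.681)² · (0.1204 + 0.0291) / 0.0121
  = 7.1878 · 0.1495 / 0.0121
  = 88.81
Design effect: 2.3 × 88.81 = 204.26.
Round up → n = 205 per group.

n = 205 per group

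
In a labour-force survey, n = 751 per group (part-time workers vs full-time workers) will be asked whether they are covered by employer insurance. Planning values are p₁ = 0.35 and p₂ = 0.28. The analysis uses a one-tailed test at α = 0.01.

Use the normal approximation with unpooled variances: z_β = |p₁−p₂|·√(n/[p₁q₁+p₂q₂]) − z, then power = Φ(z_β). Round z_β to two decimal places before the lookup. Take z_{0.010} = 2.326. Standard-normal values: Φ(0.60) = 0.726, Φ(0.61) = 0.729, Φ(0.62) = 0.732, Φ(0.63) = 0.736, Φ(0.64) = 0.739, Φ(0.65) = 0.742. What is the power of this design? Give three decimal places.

z_β = |p₁−p₂|·√(n/[p₁q₁+p₂q₂]) − z_α
    = 0.07 · √(751/0.4291) − 2.326
    = 0.07 · 41.8351 − 2.326
    = 2.9285 − 2.326 = 0.6025 → 0.60
Power = Φ(0.60) = 0.726.

Power ≈ 0.726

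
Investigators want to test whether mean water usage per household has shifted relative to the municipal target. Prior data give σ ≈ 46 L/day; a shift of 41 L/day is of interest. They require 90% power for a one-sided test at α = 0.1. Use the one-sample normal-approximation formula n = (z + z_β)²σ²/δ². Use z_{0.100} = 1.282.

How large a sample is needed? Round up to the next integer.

n = 9

n = (z_α + z_β)² · σ² / δ²
  = (1.282 + 1.282)² · 46² / 41²
  = 6.5741 · 2116 / 1681
  = 8.28
Round up → n = 9.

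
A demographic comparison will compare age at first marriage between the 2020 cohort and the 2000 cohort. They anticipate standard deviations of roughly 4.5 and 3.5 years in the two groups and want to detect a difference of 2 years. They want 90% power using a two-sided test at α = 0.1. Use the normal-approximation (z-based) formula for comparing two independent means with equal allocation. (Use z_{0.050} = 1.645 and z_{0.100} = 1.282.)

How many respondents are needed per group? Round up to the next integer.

n = 70 per group

n = (z_{α/2} + z_β)² · (σ₁² + σ₂²) / δ²
  = (1.645 + 1.282)² · (4.5² + 3.5² = 32.5) / 2²
  = 8.5673 · 32.5 / 4
  = 69.61
Round up → n = 70 per group.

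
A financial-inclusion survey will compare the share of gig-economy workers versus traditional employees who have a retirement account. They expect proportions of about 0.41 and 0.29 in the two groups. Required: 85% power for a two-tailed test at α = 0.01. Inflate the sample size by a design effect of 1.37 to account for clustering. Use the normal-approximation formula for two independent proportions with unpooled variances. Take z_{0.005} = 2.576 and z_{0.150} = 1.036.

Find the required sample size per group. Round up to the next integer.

n = (z_{α/2} + z_β)² · [p₁(1−p₁) + p₂(1−p₂)] / (p₁ − p₂)²
  = (2.576 + 1.036)² · (0.41·0.59 + 0.29·0.71) / (0.12)²
  = (3.612)² · (0.2419 + 0.2059) / 0.0144
  = 13.0465 · 0.4478 / 0.0144
  = 405.71
Design effect: 1.37 × 405.71 = 555.82.
Round up → n = 556 per group.

n = 556 per group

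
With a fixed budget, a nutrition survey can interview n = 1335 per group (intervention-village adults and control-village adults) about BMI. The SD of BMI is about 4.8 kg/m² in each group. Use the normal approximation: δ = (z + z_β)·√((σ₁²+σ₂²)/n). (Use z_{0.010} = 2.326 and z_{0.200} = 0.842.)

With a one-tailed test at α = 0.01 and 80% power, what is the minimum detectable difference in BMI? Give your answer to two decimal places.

δ = (z_α + z_β) · √((σ₁²+σ₂²)/n)
  = (2.326 + 0.842) · √(46.08/1335)
  = 3.168 · √0.03452
  = 3.168 · 0.1858
  = 0.5886

Minimum detectable difference ≈ 0.59 kg/m²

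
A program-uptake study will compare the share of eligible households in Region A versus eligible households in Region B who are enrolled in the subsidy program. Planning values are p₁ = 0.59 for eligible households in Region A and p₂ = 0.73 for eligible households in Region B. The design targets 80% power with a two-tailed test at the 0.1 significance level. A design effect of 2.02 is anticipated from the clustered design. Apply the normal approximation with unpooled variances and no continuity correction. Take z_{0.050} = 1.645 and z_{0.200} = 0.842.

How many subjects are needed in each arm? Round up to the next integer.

n = (z_{α/2} + z_β)² · [p₁(1−p₁) + p₂(1−p₂)] / (p₁ − p₂)²
  = (1.645 + 0.842)² · (0.59·0.41 + 0.73·0.27) / (-0.14)²
  = (2.487)² · (0.2419 + 0.1971) / 0.0196
  = 6.1852 · 0.4390 / 0.0196
  = 138.54
Design effect: 2.02 × 138.54 = 279.84.
Round up → n = 280 per group.

n = 280 per group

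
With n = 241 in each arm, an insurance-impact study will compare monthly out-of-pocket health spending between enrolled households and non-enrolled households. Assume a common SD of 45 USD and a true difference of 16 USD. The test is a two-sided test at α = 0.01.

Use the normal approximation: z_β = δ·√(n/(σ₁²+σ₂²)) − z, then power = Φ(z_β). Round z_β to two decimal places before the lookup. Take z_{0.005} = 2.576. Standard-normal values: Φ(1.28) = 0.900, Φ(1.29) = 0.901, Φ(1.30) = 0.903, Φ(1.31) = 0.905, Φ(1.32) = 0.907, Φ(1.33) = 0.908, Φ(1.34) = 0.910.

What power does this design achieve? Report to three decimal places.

Power ≈ 0.908

z_β = δ·√(n/(σ₁²+σ₂²)) − z_{α/2}
    = 16 · √(241/4050) − 2.576
    = 16 · 0.24394 − 2.576
    = 3.9030 − 2.576 = 1.3270 → 1.33
Power = Φ(1.33) = 0.908.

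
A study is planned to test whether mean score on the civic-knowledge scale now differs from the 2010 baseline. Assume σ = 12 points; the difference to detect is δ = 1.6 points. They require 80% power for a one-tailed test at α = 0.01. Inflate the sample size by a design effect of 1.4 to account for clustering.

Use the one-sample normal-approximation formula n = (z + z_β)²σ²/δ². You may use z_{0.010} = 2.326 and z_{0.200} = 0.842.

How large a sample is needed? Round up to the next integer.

n = 791

n = (z_α + z_β)² · σ² / δ²
  = (2.326 + 0.842)² · 12² / 1.6²
  = 10.0362 · 144 / 2.56
  = 564.54
Design effect: 1.4 × 564.54 = 790.35.
Round up → n = 791.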